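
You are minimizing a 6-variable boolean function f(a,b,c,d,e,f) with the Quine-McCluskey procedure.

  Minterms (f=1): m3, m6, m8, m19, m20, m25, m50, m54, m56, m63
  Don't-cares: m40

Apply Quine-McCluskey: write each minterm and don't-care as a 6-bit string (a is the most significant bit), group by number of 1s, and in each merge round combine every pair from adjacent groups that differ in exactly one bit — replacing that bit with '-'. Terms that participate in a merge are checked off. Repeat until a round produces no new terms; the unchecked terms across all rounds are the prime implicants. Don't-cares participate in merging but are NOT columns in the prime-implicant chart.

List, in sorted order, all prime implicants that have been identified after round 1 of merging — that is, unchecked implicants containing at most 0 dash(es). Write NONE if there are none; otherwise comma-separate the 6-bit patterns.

000110, 010100, 011001, 111111

size-2^0 implicants → 000011(✓)  000110  001000(✓)  010011(✓)  010100  011001  101000(✓)  110010(✓)  110110(✓)  111000(✓)  111111
size-2^1 implicants → -01000  0-0011  1-1000  110-10
Unchecked terms (primes): -01000, 0-0011, 000110, 010100, 011001, 1-1000, 110-10, 111111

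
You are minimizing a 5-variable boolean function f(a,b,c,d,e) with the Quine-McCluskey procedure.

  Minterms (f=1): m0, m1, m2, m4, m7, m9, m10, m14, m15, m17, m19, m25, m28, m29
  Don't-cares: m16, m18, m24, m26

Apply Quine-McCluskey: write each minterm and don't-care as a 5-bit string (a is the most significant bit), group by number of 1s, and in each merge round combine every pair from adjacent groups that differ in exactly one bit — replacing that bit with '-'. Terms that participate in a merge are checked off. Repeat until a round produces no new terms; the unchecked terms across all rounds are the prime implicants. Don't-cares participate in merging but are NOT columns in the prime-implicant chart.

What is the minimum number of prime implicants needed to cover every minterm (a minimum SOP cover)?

7

[col 0] 00000*, 00001*, 00010*, 00100*, 00111*, 01001*, 01010*, 01110*, 01111*, 10000*, 10001*, 10010*, 10011*, 11000*, 11001*, 11010*, 11100*, 11101*
[col 1] -0000*, -0001*, -0010*, -1001*, -1010*, 0-001*, 0-010*, 0-111, 00-00, 000-0*, 0000-*, 01-10, 0111-, 1-000*, 1-001*, 1-010*, 100-0*, 100-1*, 1000-*, 1001-*, 11-00*, 11-01*, 110-0*, 1100-*, 1110-*
[col 2] --001, --010, -00-0, -000-, 1-0-0, 1-00-, 100--, 11-0-
Prime implicants: --001, --010, -00-0, -000-, 0-111, 00-00, 01-10, 0111-, 1-0-0, 1-00-, 100--, 11-0-
PI chart (minterm → PIs covering it):
  0 | -00-0,-000-,00-00
  1 | --001,-000-
  2 | --010,-00-0
  4 | 00-00  (sole → essential)
  7 | 0-111  (sole → essential)
  9 | --001  (sole → essential)
  10 | --010,01-10
  14 | 01-10,0111-
  15 | 0-111,0111-
  17 | --001,-000-,1-00-,100--
  19 | 100--  (sole → essential)
  25 | --001,1-00-,11-0-
  28 | 11-0-  (sole → essential)
  29 | 11-0-  (sole → essential)
Essential prime implicants: --001, 0-111, 00-00, 100--, 11-0-
Petrick residual → --010, 01-10
Minimum SOP uses 7 PIs: c'd'e + c'de' + a'cde + a'b'd'e' + a'bde' + ab'c' + abd'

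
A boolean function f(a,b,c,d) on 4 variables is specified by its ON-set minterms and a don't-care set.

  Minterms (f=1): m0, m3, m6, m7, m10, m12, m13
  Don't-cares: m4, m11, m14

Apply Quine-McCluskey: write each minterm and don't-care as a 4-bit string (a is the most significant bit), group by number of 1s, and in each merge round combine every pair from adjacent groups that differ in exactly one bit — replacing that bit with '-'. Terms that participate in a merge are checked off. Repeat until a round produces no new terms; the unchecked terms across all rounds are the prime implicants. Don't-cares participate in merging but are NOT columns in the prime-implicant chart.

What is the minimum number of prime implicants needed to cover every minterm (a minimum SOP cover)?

Round 0: 0000✓ 0011✓ 0100✓ 0110✓ 0111✓ 1010✓ 1011✓ 1100✓ 1101✓ 1110✓
Round 1: -011 -100✓ -110✓ 0-00 0-11 01-0✓ 011- 1-10 101- 11-0✓ 110-
Round 2: -1-0
PIs = {-011, -1-0, 0-00, 0-11, 011-, 1-10, 101-, 110-}
Coverage chart:
  m0: 0-00 ←essential
  m3: -011,0-11
  m6: -1-0,011-
  m7: 0-11,011-
  m10: 1-10,101-
  m12: -1-0,110-
  m13: 110- ←essential
Essential: 0-00, 110-
Petrick residual → -011, 011-, 1-10
Min cover (5 terms): b'cd + a'c'd' + a'bc + acd' + abc'

5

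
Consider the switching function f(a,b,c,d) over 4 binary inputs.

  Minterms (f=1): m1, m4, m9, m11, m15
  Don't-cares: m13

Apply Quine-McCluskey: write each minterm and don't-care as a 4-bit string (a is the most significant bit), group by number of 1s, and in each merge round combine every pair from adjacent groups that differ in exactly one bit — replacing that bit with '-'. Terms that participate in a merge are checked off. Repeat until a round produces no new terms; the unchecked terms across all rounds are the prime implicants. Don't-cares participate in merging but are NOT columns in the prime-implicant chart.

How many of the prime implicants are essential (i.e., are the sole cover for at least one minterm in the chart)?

3

Round 0: 0001✓ 0100 1001✓ 1011✓ 1101✓ 1111✓
Round 1: -001 1-01✓ 1-11✓ 10-1✓ 11-1✓
Round 2: 1--1
PIs = {-001, 0100, 1--1}
Coverage chart:
  m1: -001 ←essential
  m4: 0100 ←essential
  m9: -001,1--1
  m11: 1--1 ←essential
  m15: 1--1 ←essential
Essential: -001, 0100, 1--1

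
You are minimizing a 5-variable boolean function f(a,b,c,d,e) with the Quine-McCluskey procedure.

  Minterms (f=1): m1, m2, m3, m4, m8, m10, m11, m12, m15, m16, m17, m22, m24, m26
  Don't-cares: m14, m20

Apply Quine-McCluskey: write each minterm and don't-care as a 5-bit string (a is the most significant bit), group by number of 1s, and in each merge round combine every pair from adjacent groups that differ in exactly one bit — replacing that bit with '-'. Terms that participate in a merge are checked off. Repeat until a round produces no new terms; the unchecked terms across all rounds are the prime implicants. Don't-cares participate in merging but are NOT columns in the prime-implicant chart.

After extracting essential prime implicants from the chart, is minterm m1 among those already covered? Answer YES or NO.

size-2^0 implicants → 00001(✓)  00010(✓)  00011(✓)  00100(✓)  01000(✓)  01010(✓)  01011(✓)  01100(✓)  01110(✓)  01111(✓)  10000(✓)  10001(✓)  10100(✓)  10110(✓)  11000(✓)  11010(✓)
size-2^1 implicants → -0001  -0100  -1000(✓)  -1010(✓)  0-010(✓)  0-011(✓)  0-100  000-1  0001-(✓)  01-00(✓)  01-10(✓)  01-11(✓)  010-0(✓)  0101-(✓)  011-0(✓)  0111-(✓)  1-000  10-00  1000-  101-0  110-0(✓)
size-2^2 implicants → -10-0  0-01-  01--0  01-1-
Unchecked terms (primes): -0001, -0100, -10-0, 0-01-, 0-100, 000-1, 01--0, 01-1-, 1-000, 10-00, 1000-, 101-0
Minterm coverage:
  m1 ⊆ -0001,000-1
  m2 ⊆ 0-01- [E]
  m3 ⊆ 0-01-,000-1
  m4 ⊆ -0100,0-100
  m8 ⊆ -10-0,01--0
  m10 ⊆ -10-0,0-01-,01--0,01-1-
  m11 ⊆ 0-01-,01-1-
  m12 ⊆ 0-100,01--0
  m15 ⊆ 01-1- [E]
  m16 ⊆ 1-000,10-00,1000-
  m17 ⊆ -0001,1000-
  m22 ⊆ 101-0 [E]
  m24 ⊆ -10-0,1-000
  m26 ⊆ -10-0 [E]
E = {-10-0, 0-01-, 01-1-, 101-0}

NO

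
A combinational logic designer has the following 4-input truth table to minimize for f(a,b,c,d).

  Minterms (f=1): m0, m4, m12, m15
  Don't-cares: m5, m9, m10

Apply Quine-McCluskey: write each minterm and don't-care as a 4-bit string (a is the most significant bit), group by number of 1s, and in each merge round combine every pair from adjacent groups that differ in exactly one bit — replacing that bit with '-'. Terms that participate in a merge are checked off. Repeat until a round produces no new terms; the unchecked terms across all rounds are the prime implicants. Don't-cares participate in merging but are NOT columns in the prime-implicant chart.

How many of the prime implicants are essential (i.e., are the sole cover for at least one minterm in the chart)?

3

Round 0: 0000✓ 0100✓ 0101✓ 1001 1010 1100✓ 1111
Round 1: -100 0-00 010-
PIs = {-100, 0-00, 010-, 1001, 1010, 1111}
Coverage chart:
  m0: 0-00 ←essential
  m4: -100,0-00,010-
  m12: -100 ←essential
  m15: 1111 ←essential
Essential: -100, 0-00, 1111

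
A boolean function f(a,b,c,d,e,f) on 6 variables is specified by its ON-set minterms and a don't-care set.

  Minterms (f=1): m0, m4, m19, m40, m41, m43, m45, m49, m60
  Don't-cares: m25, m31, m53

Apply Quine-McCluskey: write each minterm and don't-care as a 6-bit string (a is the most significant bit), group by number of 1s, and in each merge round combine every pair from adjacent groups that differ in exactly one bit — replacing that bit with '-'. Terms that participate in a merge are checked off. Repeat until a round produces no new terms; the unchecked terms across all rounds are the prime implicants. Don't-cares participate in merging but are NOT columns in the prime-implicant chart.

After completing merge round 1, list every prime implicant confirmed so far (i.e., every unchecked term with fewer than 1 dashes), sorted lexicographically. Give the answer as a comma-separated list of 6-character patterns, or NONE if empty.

[col 0] 000000*, 000100*, 010011, 011001, 011111, 101000*, 101001*, 101011*, 101101*, 110001*, 110101*, 111100
[col 1] 000-00, 101-01, 1010-1, 10100-, 110-01
Prime implicants: 000-00, 010011, 011001, 011111, 101-01, 1010-1, 10100-, 110-01, 111100

010011, 011001, 011111, 111100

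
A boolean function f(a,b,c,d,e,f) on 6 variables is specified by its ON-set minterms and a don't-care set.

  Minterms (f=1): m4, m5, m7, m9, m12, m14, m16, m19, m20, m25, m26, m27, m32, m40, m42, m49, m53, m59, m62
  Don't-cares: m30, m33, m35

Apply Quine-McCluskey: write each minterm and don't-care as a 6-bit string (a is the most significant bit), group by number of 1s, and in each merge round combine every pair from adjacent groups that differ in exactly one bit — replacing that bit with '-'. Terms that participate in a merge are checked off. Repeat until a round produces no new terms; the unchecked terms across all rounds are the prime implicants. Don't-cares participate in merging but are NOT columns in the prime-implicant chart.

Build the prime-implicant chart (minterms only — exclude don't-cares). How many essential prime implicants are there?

8

size-2^0 implicants → 000100(✓)  000101(✓)  000111(✓)  001001(✓)  001100(✓)  001110(✓)  010000(✓)  010011(✓)  010100(✓)  011001(✓)  011010(✓)  011011(✓)  011110(✓)  100000(✓)  100001(✓)  100011(✓)  101000(✓)  101010(✓)  110001(✓)  110101(✓)  111011(✓)  111110(✓)
size-2^1 implicants → -11011  -11110  0-0100  0-1001  0-1110  00-100  0001-1  00010-  0011-0  01-011  010-00  011-10  0110-1  01101-  1-0001  10-000  1000-1  10000-  1010-0  110-01
Unchecked terms (primes): -11011, -11110, 0-0100, 0-1001, 0-1110, 00-100, 0001-1, 00010-, 0011-0, 01-011, 010-00, 011-10, 0110-1, 01101-, 1-0001, 10-000, 1000-1, 10000-, 1010-0, 110-01
Minterm coverage:
  m4 ⊆ 0-0100,00-100,00010-
  m5 ⊆ 0001-1,00010-
  m7 ⊆ 0001-1 [E]
  m9 ⊆ 0-1001 [E]
  m12 ⊆ 00-100,0011-0
  m14 ⊆ 0-1110,0011-0
  m16 ⊆ 010-00 [E]
  m19 ⊆ 01-011 [E]
  m20 ⊆ 0-0100,010-00
  m25 ⊆ 0-1001,0110-1
  m26 ⊆ 011-10,01101-
  m27 ⊆ -11011,01-011,0110-1,01101-
  m32 ⊆ 10-000,10000-
  m40 ⊆ 10-000,1010-0
  m42 ⊆ 1010-0 [E]
  m49 ⊆ 1-0001,110-01
  m53 ⊆ 110-01 [E]
  m59 ⊆ -11011 [E]
  m62 ⊆ -11110 [E]
E = {-11011, -11110, 0-1001, 0001-1, 01-011, 010-00, 1010-0, 110-01}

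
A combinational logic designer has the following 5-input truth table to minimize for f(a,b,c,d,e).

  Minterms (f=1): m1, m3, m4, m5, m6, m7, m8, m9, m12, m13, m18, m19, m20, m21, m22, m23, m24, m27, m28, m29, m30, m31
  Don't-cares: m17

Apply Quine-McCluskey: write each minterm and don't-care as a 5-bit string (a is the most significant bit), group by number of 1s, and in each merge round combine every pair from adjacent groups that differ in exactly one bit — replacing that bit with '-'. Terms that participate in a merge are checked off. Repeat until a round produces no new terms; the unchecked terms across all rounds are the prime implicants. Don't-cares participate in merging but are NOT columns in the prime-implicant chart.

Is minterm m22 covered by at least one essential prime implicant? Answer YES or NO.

[col 0] 00001*, 00011*, 00100*, 00101*, 00110*, 00111*, 01000*, 01001*, 01100*, 01101*, 10001*, 10010*, 10011*, 10100*, 10101*, 10110*, 10111*, 11000*, 11011*, 11100*, 11101*, 11110*, 11111*
[col 1] -0001*, -0011*, -0100*, -0101*, -0110*, -0111*, -1000*, -1100*, -1101*, 0-001*, 0-100*, 0-101*, 00-01*, 00-11*, 000-1*, 001-0*, 001-1*, 0010-*, 0011-*, 01-00*, 01-01*, 0100-*, 0110-*, 1-011*, 1-100*, 1-101*, 1-110*, 1-111*, 10-01*, 10-10*, 10-11*, 100-1*, 1001-*, 101-0*, 101-1*, 1010-*, 1011-*, 11-00*, 11-11*, 111-0*, 111-1*, 1110-*, 1111-*
[col 2] --100*, --101*, -0-01*, -0-11*, -00-1*, -01-0*, -01-1*, -010-*, -011-*, -1-00, -110-*, 0--01, 0-10-*, 00--1*, 001--*, 01-0-, 1--11, 1-1-0*, 1-1-1*, 1-10-*, 1-11-*, 10--1*, 10-1-, 101--*, 111--*
[col 3] --10-, -0--1, -01--, 1-1--
Prime implicants: --10-, -0--1, -01--, -1-00, 0--01, 01-0-, 1--11, 1-1--, 10-1-
PI chart (minterm → PIs covering it):
  1 | -0--1,0--01
  3 | -0--1  (sole → essential)
  4 | --10-,-01--
  5 | --10-,-0--1,-01--,0--01
  6 | -01--  (sole → essential)
  7 | -0--1,-01--
  8 | -1-00,01-0-
  9 | 0--01,01-0-
  12 | --10-,-1-00,01-0-
  13 | --10-,0--01,01-0-
  18 | 10-1-  (sole → essential)
  19 | -0--1,1--11,10-1-
  20 | --10-,-01--,1-1--
  21 | --10-,-0--1,-01--,1-1--
  22 | -01--,1-1--,10-1-
  23 | -0--1,-01--,1--11,1-1--,10-1-
  24 | -1-00  (sole → essential)
  27 | 1--11  (sole → essential)
  28 | --10-,-1-00,1-1--
  29 | --10-,1-1--
  30 | 1-1--  (sole → essential)
  31 | 1--11,1-1--
Essential prime implicants: -0--1, -01--, -1-00, 1--11, 1-1--, 10-1-

YES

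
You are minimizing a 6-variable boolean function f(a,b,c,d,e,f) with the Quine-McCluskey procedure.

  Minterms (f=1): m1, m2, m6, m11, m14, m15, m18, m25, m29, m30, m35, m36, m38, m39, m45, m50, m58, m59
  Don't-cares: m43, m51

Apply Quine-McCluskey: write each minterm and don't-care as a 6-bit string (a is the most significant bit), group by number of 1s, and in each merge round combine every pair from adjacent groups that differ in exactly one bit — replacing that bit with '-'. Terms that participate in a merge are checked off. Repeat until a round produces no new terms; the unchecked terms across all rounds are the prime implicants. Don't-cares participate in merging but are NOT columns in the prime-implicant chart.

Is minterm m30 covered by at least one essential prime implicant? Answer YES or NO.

YES

size-2^0 implicants → 000001  000010(✓)  000110(✓)  001011(✓)  001110(✓)  001111(✓)  010010(✓)  011001(✓)  011101(✓)  011110(✓)  100011(✓)  100100(✓)  100110(✓)  100111(✓)  101011(✓)  101101  110010(✓)  110011(✓)  111010(✓)  111011(✓)
size-2^1 implicants → -00110  -01011  -10010  0-0010  0-1110  00-110  000-10  001-11  00111-  011-01  1-0011(✓)  1-1011(✓)  10-011(✓)  100-11  1001-0  10011-  11-010(✓)  11-011(✓)  11001-(✓)  11101-(✓)
size-2^2 implicants → 1--011  11-01-
Unchecked terms (primes): -00110, -01011, -10010, 0-0010, 0-1110, 00-110, 000-10, 000001, 001-11, 00111-, 011-01, 1--011, 100-11, 1001-0, 10011-, 101101, 11-01-
Minterm coverage:
  m1 ⊆ 000001 [E]
  m2 ⊆ 0-0010,000-10
  m6 ⊆ -00110,00-110,000-10
  m11 ⊆ -01011,001-11
  m14 ⊆ 0-1110,00-110,00111-
  m15 ⊆ 001-11,00111-
  m18 ⊆ -10010,0-0010
  m25 ⊆ 011-01 [E]
  m29 ⊆ 011-01 [E]
  m30 ⊆ 0-1110 [E]
  m35 ⊆ 1--011,100-11
  m36 ⊆ 1001-0 [E]
  m38 ⊆ -00110,1001-0,10011-
  m39 ⊆ 100-11,10011-
  m45 ⊆ 101101 [E]
  m50 ⊆ -10010,11-01-
  m58 ⊆ 11-01- [E]
  m59 ⊆ 1--011,11-01-
E = {0-1110, 000001, 011-01, 1001-0, 101101, 11-01-}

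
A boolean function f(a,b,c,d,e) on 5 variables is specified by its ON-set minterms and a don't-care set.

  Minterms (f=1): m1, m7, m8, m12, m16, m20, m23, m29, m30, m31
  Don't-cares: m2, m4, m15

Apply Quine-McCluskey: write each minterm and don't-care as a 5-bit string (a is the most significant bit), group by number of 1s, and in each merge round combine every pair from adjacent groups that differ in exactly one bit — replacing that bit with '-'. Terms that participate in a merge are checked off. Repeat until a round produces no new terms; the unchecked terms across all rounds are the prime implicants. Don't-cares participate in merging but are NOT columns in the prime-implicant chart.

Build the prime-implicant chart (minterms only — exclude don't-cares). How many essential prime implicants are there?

[col 0] 00001, 00010, 00100*, 00111*, 01000*, 01100*, 01111*, 10000*, 10100*, 10111*, 11101*, 11110*, 11111*
[col 1] -0100, -0111*, -1111*, 0-100, 0-111*, 01-00, 1-111*, 10-00, 111-1, 1111-
[col 2] --111
Prime implicants: --111, -0100, 0-100, 00001, 00010, 01-00, 10-00, 111-1, 1111-
PI chart (minterm → PIs covering it):
  1 | 00001  (sole → essential)
  7 | --111  (sole → essential)
  8 | 01-00  (sole → essential)
  12 | 0-100,01-00
  16 | 10-00  (sole → essential)
  20 | -0100,10-00
  23 | --111  (sole → essential)
  29 | 111-1  (sole → essential)
  30 | 1111-  (sole → essential)
  31 | --111,111-1,1111-
Essential prime implicants: --111, 00001, 01-00, 10-00, 111-1, 1111-

6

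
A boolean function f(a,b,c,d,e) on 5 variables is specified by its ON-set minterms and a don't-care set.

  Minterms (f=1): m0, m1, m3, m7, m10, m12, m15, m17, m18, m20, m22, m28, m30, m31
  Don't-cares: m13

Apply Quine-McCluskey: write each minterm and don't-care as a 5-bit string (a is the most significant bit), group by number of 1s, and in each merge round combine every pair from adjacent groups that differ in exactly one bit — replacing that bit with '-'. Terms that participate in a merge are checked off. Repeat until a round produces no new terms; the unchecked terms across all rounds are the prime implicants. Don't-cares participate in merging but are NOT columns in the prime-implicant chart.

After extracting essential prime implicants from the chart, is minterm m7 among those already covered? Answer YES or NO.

NO

size-2^0 implicants → 00000(✓)  00001(✓)  00011(✓)  00111(✓)  01010  01100(✓)  01101(✓)  01111(✓)  10001(✓)  10010(✓)  10100(✓)  10110(✓)  11100(✓)  11110(✓)  11111(✓)
size-2^1 implicants → -0001  -1100  -1111  0-111  00-11  000-1  0000-  011-1  0110-  1-100(✓)  1-110(✓)  10-10  101-0(✓)  111-0(✓)  1111-
size-2^2 implicants → 1-1-0
Unchecked terms (primes): -0001, -1100, -1111, 0-111, 00-11, 000-1, 0000-, 01010, 011-1, 0110-, 1-1-0, 10-10, 1111-
Minterm coverage:
  m0 ⊆ 0000- [E]
  m1 ⊆ -0001,000-1,0000-
  m3 ⊆ 00-11,000-1
  m7 ⊆ 0-111,00-11
  m10 ⊆ 01010 [E]
  m12 ⊆ -1100,0110-
  m15 ⊆ -1111,0-111,011-1
  m17 ⊆ -0001 [E]
  m18 ⊆ 10-10 [E]
  m20 ⊆ 1-1-0 [E]
  m22 ⊆ 1-1-0,10-10
  m28 ⊆ -1100,1-1-0
  m30 ⊆ 1-1-0,1111-
  m31 ⊆ -1111,1111-
E = {-0001, 0000-, 01010, 1-1-0, 10-10}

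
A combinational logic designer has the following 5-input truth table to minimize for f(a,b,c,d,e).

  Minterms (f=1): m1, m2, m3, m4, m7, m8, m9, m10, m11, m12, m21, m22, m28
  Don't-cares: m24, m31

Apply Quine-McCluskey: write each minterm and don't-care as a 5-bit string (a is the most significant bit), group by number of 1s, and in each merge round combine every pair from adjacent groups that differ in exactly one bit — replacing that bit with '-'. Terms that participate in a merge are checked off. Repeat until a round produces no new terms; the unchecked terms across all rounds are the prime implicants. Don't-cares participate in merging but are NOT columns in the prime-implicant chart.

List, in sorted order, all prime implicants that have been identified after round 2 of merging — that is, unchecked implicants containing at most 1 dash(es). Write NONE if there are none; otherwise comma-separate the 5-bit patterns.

0-100, 00-11, 10101, 10110, 11111

size-2^0 implicants → 00001(✓)  00010(✓)  00011(✓)  00100(✓)  00111(✓)  01000(✓)  01001(✓)  01010(✓)  01011(✓)  01100(✓)  10101  10110  11000(✓)  11100(✓)  11111
size-2^1 implicants → -1000(✓)  -1100(✓)  0-001(✓)  0-010(✓)  0-011(✓)  0-100  00-11  000-1(✓)  0001-(✓)  01-00(✓)  010-0(✓)  010-1(✓)  0100-(✓)  0101-(✓)  11-00(✓)
size-2^2 implicants → -1-00  0-0-1  0-01-  010--
Unchecked terms (primes): -1-00, 0-0-1, 0-01-, 0-100, 00-11, 010--, 10101, 10110, 11111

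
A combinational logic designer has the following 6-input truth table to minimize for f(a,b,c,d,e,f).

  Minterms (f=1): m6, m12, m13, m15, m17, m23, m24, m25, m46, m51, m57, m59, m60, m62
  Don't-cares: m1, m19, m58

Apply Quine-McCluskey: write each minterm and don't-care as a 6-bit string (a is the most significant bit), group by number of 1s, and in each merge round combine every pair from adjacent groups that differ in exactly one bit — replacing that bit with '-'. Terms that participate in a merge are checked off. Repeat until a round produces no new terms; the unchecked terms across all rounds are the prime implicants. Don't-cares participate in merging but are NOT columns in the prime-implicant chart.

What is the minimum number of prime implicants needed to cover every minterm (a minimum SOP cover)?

10

Round 0: 000001✓ 000110 001100✓ 001101✓ 001111✓ 010001✓ 010011✓ 010111✓ 011000✓ 011001✓ 101110✓ 110011✓ 111001✓ 111010✓ 111011✓ 111100✓ 111110✓
Round 1: -10011 -11001 0-0001 0011-1 00110- 01-001 010-11 0100-1 01100- 1-1110 11-011 111-10 1110-1 11101- 1111-0
PIs = {-10011, -11001, 0-0001, 000110, 0011-1, 00110-, 01-001, 010-11, 0100-1, 01100-, 1-1110, 11-011, 111-10, 1110-1, 11101-, 1111-0}
Coverage chart:
  m6: 000110 ←essential
  m12: 00110- ←essential
  m13: 0011-1,00110-
  m15: 0011-1 ←essential
  m17: 0-0001,01-001,0100-1
  m23: 010-11 ←essential
  m24: 01100- ←essential
  m25: -11001,01-001,01100-
  m46: 1-1110 ←essential
  m51: -10011,11-011
  m57: -11001,1110-1
  m59: 11-011,1110-1,11101-
  m60: 1111-0 ←essential
  m62: 1-1110,111-10,1111-0
Essential: 000110, 0011-1, 00110-, 010-11, 01100-, 1-1110, 1111-0
Petrick residual → -10011, 0-0001, 1110-1
Min cover (10 terms): bc'd'ef + a'c'd'e'f + a'b'c'def' + a'b'cdf + a'b'cde' + a'bc'ef + a'bcd'e' + acdef' + abcd'f + abcdf'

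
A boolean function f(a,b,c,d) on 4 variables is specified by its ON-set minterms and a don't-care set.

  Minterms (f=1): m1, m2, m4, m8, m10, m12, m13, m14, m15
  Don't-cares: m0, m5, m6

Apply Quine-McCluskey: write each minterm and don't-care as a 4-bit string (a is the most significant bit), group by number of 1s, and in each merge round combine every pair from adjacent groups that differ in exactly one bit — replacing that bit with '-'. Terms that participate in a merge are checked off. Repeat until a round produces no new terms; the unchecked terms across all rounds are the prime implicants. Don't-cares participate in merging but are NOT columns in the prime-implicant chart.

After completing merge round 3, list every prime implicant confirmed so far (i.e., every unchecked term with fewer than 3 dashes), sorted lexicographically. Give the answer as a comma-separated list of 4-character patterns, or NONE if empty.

-10-, 0-0-, 11--

Round 0: 0000✓ 0001✓ 0010✓ 0100✓ 0101✓ 0110✓ 1000✓ 1010✓ 1100✓ 1101✓ 1110✓ 1111✓
Round 1: -000✓ -010✓ -100✓ -101✓ -110✓ 0-00✓ 0-01✓ 0-10✓ 00-0✓ 000-✓ 01-0✓ 010-✓ 1-00✓ 1-10✓ 10-0✓ 11-0✓ 11-1✓ 110-✓ 111-✓
Round 2: --00✓ --10✓ -0-0✓ -1-0✓ -10- 0--0✓ 0-0- 1--0✓ 11--
Round 3: ---0
PIs = {---0, -10-, 0-0-, 11--}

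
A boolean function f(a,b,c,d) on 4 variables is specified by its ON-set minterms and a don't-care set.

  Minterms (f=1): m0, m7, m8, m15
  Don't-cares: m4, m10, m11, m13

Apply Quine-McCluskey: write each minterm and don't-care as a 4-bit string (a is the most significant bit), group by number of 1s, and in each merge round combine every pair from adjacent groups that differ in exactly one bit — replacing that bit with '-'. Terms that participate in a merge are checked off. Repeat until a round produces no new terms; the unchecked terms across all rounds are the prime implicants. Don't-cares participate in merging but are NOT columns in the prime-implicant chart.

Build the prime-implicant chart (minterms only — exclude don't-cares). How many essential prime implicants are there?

1

size-2^0 implicants → 0000(✓)  0100(✓)  0111(✓)  1000(✓)  1010(✓)  1011(✓)  1101(✓)  1111(✓)
size-2^1 implicants → -000  -111  0-00  1-11  10-0  101-  11-1
Unchecked terms (primes): -000, -111, 0-00, 1-11, 10-0, 101-, 11-1
Minterm coverage:
  m0 ⊆ -000,0-00
  m7 ⊆ -111 [E]
  m8 ⊆ -000,10-0
  m15 ⊆ -111,1-11,11-1
E = {-111}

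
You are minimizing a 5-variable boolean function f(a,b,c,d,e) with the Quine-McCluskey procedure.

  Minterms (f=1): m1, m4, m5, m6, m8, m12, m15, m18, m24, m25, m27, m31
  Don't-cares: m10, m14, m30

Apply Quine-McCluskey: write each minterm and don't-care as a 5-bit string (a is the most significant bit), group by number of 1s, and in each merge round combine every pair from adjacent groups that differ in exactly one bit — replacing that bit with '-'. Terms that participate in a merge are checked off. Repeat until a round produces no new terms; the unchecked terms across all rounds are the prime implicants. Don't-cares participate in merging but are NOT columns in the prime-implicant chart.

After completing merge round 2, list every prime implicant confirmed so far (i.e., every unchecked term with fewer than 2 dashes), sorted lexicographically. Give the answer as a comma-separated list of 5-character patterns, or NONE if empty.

-1000, 00-01, 0010-, 10010, 11-11, 110-1, 1100-

size-2^0 implicants → 00001(✓)  00100(✓)  00101(✓)  00110(✓)  01000(✓)  01010(✓)  01100(✓)  01110(✓)  01111(✓)  10010  11000(✓)  11001(✓)  11011(✓)  11110(✓)  11111(✓)
size-2^1 implicants → -1000  -1110(✓)  -1111(✓)  0-100(✓)  0-110(✓)  00-01  001-0(✓)  0010-  01-00(✓)  01-10(✓)  010-0(✓)  011-0(✓)  0111-(✓)  11-11  110-1  1100-  1111-(✓)
size-2^2 implicants → -111-  0-1-0  01--0
Unchecked terms (primes): -1000, -111-, 0-1-0, 00-01, 0010-, 01--0, 10010, 11-11, 110-1, 1100-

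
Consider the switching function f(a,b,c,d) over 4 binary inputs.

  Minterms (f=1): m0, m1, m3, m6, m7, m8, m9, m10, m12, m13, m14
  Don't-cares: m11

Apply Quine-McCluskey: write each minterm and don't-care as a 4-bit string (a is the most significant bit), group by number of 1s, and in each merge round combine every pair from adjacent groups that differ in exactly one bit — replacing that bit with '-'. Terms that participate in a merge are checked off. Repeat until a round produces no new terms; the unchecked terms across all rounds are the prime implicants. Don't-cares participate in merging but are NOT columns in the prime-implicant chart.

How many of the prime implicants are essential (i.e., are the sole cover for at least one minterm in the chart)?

size-2^0 implicants → 0000(✓)  0001(✓)  0011(✓)  0110(✓)  0111(✓)  1000(✓)  1001(✓)  1010(✓)  1011(✓)  1100(✓)  1101(✓)  1110(✓)
size-2^1 implicants → -000(✓)  -001(✓)  -011(✓)  -110  0-11  00-1(✓)  000-(✓)  011-  1-00(✓)  1-01(✓)  1-10(✓)  10-0(✓)  10-1(✓)  100-(✓)  101-(✓)  11-0(✓)  110-(✓)
size-2^2 implicants → -0-1  -00-  1--0  1-0-  10--
Unchecked terms (primes): -0-1, -00-, -110, 0-11, 011-, 1--0, 1-0-, 10--
Minterm coverage:
  m0 ⊆ -00- [E]
  m1 ⊆ -0-1,-00-
  m3 ⊆ -0-1,0-11
  m6 ⊆ -110,011-
  m7 ⊆ 0-11,011-
  m8 ⊆ -00-,1--0,1-0-,10--
  m9 ⊆ -0-1,-00-,1-0-,10--
  m10 ⊆ 1--0,10--
  m12 ⊆ 1--0,1-0-
  m13 ⊆ 1-0- [E]
  m14 ⊆ -110,1--0
E = {-00-, 1-0-}

2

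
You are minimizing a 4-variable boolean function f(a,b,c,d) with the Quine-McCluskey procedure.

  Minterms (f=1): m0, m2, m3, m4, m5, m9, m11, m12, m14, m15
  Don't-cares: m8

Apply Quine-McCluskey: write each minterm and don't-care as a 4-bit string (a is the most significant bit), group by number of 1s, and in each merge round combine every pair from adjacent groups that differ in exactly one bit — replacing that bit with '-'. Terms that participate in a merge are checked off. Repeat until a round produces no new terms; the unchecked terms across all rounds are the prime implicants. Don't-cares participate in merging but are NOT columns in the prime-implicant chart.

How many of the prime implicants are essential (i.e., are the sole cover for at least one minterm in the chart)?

1

size-2^0 implicants → 0000(✓)  0010(✓)  0011(✓)  0100(✓)  0101(✓)  1000(✓)  1001(✓)  1011(✓)  1100(✓)  1110(✓)  1111(✓)
size-2^1 implicants → -000(✓)  -011  -100(✓)  0-00(✓)  00-0  001-  010-  1-00(✓)  1-11  10-1  100-  11-0  111-
size-2^2 implicants → --00
Unchecked terms (primes): --00, -011, 00-0, 001-, 010-, 1-11, 10-1, 100-, 11-0, 111-
Minterm coverage:
  m0 ⊆ --00,00-0
  m2 ⊆ 00-0,001-
  m3 ⊆ -011,001-
  m4 ⊆ --00,010-
  m5 ⊆ 010- [E]
  m9 ⊆ 10-1,100-
  m11 ⊆ -011,1-11,10-1
  m12 ⊆ --00,11-0
  m14 ⊆ 11-0,111-
  m15 ⊆ 1-11,111-
E = {010-}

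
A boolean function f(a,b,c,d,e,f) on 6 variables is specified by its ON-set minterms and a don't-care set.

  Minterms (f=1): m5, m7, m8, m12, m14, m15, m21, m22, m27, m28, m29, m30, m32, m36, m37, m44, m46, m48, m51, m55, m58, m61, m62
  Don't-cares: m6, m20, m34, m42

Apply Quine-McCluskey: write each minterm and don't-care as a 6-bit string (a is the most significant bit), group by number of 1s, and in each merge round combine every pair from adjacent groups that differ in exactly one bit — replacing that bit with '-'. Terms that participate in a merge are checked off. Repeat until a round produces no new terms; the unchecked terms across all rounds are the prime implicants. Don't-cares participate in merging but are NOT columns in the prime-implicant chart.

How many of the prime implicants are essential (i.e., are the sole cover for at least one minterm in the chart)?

7

size-2^0 implicants → 000101(✓)  000110(✓)  000111(✓)  001000(✓)  001100(✓)  001110(✓)  001111(✓)  010100(✓)  010101(✓)  010110(✓)  011011  011100(✓)  011101(✓)  011110(✓)  100000(✓)  100010(✓)  100100(✓)  100101(✓)  101010(✓)  101100(✓)  101110(✓)  110000(✓)  110011(✓)  110111(✓)  111010(✓)  111101(✓)  111110(✓)
size-2^1 implicants → -00101  -01100(✓)  -01110(✓)  -11101  -11110(✓)  0-0101  0-0110(✓)  0-1100(✓)  0-1110(✓)  00-110(✓)  00-111(✓)  0001-1  00011-(✓)  001-00  0011-0(✓)  00111-(✓)  01-100(✓)  01-101(✓)  01-110(✓)  0101-0(✓)  01010-(✓)  0111-0(✓)  01110-(✓)  1-0000  1-1010(✓)  1-1110(✓)  10-010  10-100  100-00  1000-0  10010-  101-10(✓)  1011-0(✓)  110-11  111-10(✓)
size-2^2 implicants → --1110  -011-0  0--110  0-11-0  00-11-  01-1-0  01-10-  1-1-10
Unchecked terms (primes): --1110, -00101, -011-0, -11101, 0--110, 0-0101, 0-11-0, 00-11-, 0001-1, 001-00, 01-1-0, 01-10-, 011011, 1-0000, 1-1-10, 10-010, 10-100, 100-00, 1000-0, 10010-, 110-11
Minterm coverage:
  m5 ⊆ -00101,0-0101,0001-1
  m7 ⊆ 00-11-,0001-1
  m8 ⊆ 001-00 [E]
  m12 ⊆ -011-0,0-11-0,001-00
  m14 ⊆ --1110,-011-0,0--110,0-11-0,00-11-
  m15 ⊆ 00-11- [E]
  m21 ⊆ 0-0101,01-10-
  m22 ⊆ 0--110,01-1-0
  m27 ⊆ 011011 [E]
  m28 ⊆ 0-11-0,01-1-0,01-10-
  m29 ⊆ -11101,01-10-
  m30 ⊆ --1110,0--110,0-11-0,01-1-0
  m32 ⊆ 1-0000,100-00,1000-0
  m36 ⊆ 10-100,100-00,10010-
  m37 ⊆ -00101,10010-
  m44 ⊆ -011-0,10-100
  m46 ⊆ --1110,-011-0,1-1-10
  m48 ⊆ 1-0000 [E]
  m51 ⊆ 110-11 [E]
  m55 ⊆ 110-11 [E]
  m58 ⊆ 1-1-10 [E]
  m61 ⊆ -11101 [E]
  m62 ⊆ --1110,1-1-10
E = {-11101, 00-11-, 001-00, 011011, 1-0000, 1-1-10, 110-11}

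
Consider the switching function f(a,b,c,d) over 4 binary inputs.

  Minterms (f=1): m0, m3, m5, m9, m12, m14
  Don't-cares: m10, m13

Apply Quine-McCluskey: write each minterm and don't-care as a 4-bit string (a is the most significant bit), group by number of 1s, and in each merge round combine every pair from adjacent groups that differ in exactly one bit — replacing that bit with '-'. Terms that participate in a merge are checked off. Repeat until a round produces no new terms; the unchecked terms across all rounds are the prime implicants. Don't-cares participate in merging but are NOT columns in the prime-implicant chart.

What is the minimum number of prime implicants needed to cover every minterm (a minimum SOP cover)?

5

Round 0: 0000 0011 0101✓ 1001✓ 1010✓ 1100✓ 1101✓ 1110✓
Round 1: -101 1-01 1-10 11-0 110-
PIs = {-101, 0000, 0011, 1-01, 1-10, 11-0, 110-}
Coverage chart:
  m0: 0000 ←essential
  m3: 0011 ←essential
  m5: -101 ←essential
  m9: 1-01 ←essential
  m12: 11-0,110-
  m14: 1-10,11-0
Essential: -101, 0000, 0011, 1-01
Petrick residual → 11-0
Min cover (5 terms): bc'd + a'b'c'd' + a'b'cd + ac'd + abd'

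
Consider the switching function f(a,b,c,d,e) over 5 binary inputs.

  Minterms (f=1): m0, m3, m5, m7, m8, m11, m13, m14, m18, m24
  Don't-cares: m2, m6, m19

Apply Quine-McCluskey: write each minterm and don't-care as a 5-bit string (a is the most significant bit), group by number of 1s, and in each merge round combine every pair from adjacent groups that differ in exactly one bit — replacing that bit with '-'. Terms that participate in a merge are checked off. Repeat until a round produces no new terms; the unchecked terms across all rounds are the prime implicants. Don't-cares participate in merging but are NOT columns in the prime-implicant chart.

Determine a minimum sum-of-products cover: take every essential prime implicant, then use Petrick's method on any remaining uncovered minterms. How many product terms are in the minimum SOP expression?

Round 0: 00000✓ 00010✓ 00011✓ 00101✓ 00110✓ 00111✓ 01000✓ 01011✓ 01101✓ 01110✓ 10010✓ 10011✓ 11000✓
Round 1: -0010✓ -0011✓ -1000 0-000 0-011 0-101 0-110 00-10✓ 00-11✓ 000-0 0001-✓ 001-1 0011-✓ 1001-✓
Round 2: -001- 00-1-
PIs = {-001-, -1000, 0-000, 0-011, 0-101, 0-110, 00-1-, 000-0, 001-1}
Coverage chart:
  m0: 0-000,000-0
  m3: -001-,0-011,00-1-
  m5: 0-101,001-1
  m7: 00-1-,001-1
  m8: -1000,0-000
  m11: 0-011 ←essential
  m13: 0-101 ←essential
  m14: 0-110 ←essential
  m18: -001- ←essential
  m24: -1000 ←essential
Essential: -001-, -1000, 0-011, 0-101, 0-110
Petrick residual → 0-000, 00-1-
Min cover (7 terms): b'c'd + bc'd'e' + a'c'd'e' + a'c'de + a'cd'e + a'cde' + a'b'd

7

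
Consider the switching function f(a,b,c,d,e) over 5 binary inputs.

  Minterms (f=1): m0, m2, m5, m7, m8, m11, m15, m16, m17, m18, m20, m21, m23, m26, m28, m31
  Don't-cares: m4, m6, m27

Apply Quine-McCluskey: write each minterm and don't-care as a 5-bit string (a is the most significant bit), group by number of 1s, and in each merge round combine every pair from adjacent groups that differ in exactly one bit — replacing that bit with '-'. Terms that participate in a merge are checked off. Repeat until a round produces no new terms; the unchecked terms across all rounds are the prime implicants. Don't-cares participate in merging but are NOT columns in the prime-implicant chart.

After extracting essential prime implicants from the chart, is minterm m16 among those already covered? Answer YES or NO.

Round 0: 00000✓ 00010✓ 00100✓ 00101✓ 00110✓ 00111✓ 01000✓ 01011✓ 01111✓ 10000✓ 10001✓ 10010✓ 10100✓ 10101✓ 10111✓ 11010✓ 11011✓ 11100✓ 11111✓
Round 1: -0000✓ -0010✓ -0100✓ -0101✓ -0111✓ -1011✓ -1111✓ 0-000 0-111✓ 00-00✓ 00-10✓ 000-0✓ 001-0✓ 001-1✓ 0010-✓ 0011-✓ 01-11✓ 1-010 1-100 1-111✓ 10-00✓ 10-01✓ 100-0✓ 1000-✓ 101-1✓ 1010-✓ 11-11✓ 1101-
Round 2: --111 -0-00 -00-0 -01-1 -010- -1-11 00--0 001-- 10-0-
PIs = {--111, -0-00, -00-0, -01-1, -010-, -1-11, 0-000, 00--0, 001--, 1-010, 1-100, 10-0-, 1101-}
Coverage chart:
  m0: -0-00,-00-0,0-000,00--0
  m2: -00-0,00--0
  m5: -01-1,-010-,001--
  m7: --111,-01-1,001--
  m8: 0-000 ←essential
  m11: -1-11 ←essential
  m15: --111,-1-11
  m16: -0-00,-00-0,10-0-
  m17: 10-0- ←essential
  m18: -00-0,1-010
  m20: -0-00,-010-,1-100,10-0-
  m21: -01-1,-010-,10-0-
  m23: --111,-01-1
  m26: 1-010,1101-
  m28: 1-100 ←essential
  m31: --111,-1-11
Essential: -1-11, 0-000, 1-100, 10-0-

YES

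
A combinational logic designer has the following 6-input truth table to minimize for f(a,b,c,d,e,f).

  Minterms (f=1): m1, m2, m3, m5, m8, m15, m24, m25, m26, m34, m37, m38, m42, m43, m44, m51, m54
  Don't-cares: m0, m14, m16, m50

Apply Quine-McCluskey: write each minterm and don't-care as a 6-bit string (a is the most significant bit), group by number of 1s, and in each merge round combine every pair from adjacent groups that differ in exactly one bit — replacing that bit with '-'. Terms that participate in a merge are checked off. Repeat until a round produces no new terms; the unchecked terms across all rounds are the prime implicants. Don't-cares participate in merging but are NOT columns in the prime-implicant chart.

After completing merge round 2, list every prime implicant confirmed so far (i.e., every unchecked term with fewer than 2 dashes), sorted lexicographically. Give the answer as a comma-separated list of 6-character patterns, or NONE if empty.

-00010, -00101, 000-01, 00111-, 0110-0, 01100-, 10-010, 10101-, 101100, 11001-

size-2^0 implicants → 000000(✓)  000001(✓)  000010(✓)  000011(✓)  000101(✓)  001000(✓)  001110(✓)  001111(✓)  010000(✓)  011000(✓)  011001(✓)  011010(✓)  100010(✓)  100101(✓)  100110(✓)  101010(✓)  101011(✓)  101100  110010(✓)  110011(✓)  110110(✓)
size-2^1 implicants → -00010  -00101  0-0000(✓)  0-1000(✓)  00-000(✓)  000-01  0000-0(✓)  0000-1(✓)  00000-(✓)  00001-(✓)  00111-  01-000(✓)  0110-0  01100-  1-0010(✓)  1-0110(✓)  10-010  100-10(✓)  10101-  110-10(✓)  11001-
size-2^2 implicants → 0--000  0000--  1-0-10
Unchecked terms (primes): -00010, -00101, 0--000, 000-01, 0000--, 00111-, 0110-0, 01100-, 1-0-10, 10-010, 10101-, 101100, 11001-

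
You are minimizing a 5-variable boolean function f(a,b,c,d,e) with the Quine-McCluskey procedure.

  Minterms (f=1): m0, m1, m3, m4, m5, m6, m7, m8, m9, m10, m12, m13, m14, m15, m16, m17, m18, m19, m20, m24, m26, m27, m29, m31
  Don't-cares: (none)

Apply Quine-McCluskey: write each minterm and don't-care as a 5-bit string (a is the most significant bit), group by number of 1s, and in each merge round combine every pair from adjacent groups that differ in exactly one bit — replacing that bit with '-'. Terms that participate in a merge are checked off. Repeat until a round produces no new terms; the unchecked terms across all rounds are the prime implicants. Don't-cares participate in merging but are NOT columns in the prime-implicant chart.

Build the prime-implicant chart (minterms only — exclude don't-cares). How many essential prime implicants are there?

[col 0] 00000*, 00001*, 00011*, 00100*, 00101*, 00110*, 00111*, 01000*, 01001*, 01010*, 01100*, 01101*, 01110*, 01111*, 10000*, 10001*, 10010*, 10011*, 10100*, 11000*, 11010*, 11011*, 11101*, 11111*
[col 1] -0000*, -0001*, -0011*, -0100*, -1000*, -1010*, -1101*, -1111*, 0-000*, 0-001*, 0-100*, 0-101*, 0-110*, 0-111*, 00-00*, 00-01*, 00-11*, 000-1*, 0000-*, 001-0*, 001-1*, 0010-*, 0011-*, 01-00*, 01-01*, 01-10*, 010-0*, 0100-*, 011-0*, 011-1*, 0110-*, 0111-*, 1-000*, 1-010*, 1-011*, 10-00*, 100-0*, 100-1*, 1000-*, 1001-*, 11-11, 110-0*, 1101-*, 111-1*
[col 2] --000, -0-00, -00-1, -000-, -10-0, -11-1, 0--00*, 0--01*, 0-00-*, 0-1-0*, 0-1-1*, 0-10-*, 0-11-*, 00--1, 00-0-*, 001--*, 01--0, 01-0-*, 011--*, 1-0-0, 1-01-, 100--
[col 3] 0--0-, 0-1--
Prime implicants: --000, -0-00, -00-1, -000-, -10-0, -11-1, 0--0-, 0-1--, 00--1, 01--0, 1-0-0, 1-01-, 100--, 11-11
PI chart (minterm → PIs covering it):
  0 | --000,-0-00,-000-,0--0-
  1 | -00-1,-000-,0--0-,00--1
  3 | -00-1,00--1
  4 | -0-00,0--0-,0-1--
  5 | 0--0-,0-1--,00--1
  6 | 0-1--  (sole → essential)
  7 | 0-1--,00--1
  8 | --000,-10-0,0--0-,01--0
  9 | 0--0-  (sole → essential)
  10 | -10-0,01--0
  12 | 0--0-,0-1--,01--0
  13 | -11-1,0--0-,0-1--
  14 | 0-1--,01--0
  15 | -11-1,0-1--
  16 | --000,-0-00,-000-,1-0-0,100--
  17 | -00-1,-000-,100--
  18 | 1-0-0,1-01-,100--
  19 | -00-1,1-01-,100--
  20 | -0-00  (sole → essential)
  24 | --000,-10-0,1-0-0
  26 | -10-0,1-0-0,1-01-
  27 | 1-01-,11-11
  29 | -11-1  (sole → essential)
  31 | -11-1,11-11
Essential prime implicants: -0-00, -11-1, 0--0-, 0-1--

4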